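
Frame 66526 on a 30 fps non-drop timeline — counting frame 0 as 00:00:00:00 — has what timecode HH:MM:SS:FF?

66526 ÷ 30 = 2217 full seconds, remainder 16 frames.
2217 s = 0 h 36 min 57 s.
Timecode: 00:36:57:16.

00:36:57:16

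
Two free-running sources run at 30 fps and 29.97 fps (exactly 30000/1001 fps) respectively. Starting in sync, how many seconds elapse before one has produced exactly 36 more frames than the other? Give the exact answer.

The gap grows by |30000/1001 − 30| = 30/1001 frames per second.
Time for a 36-frame gap: 36 ÷ (30/1001) = 1201.2 s.

1201.2 seconds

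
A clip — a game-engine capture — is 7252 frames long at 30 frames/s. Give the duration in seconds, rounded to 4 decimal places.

241.7333 seconds

Running time = 7252 × 1/30 = 3626/15 s ≈ 241.7333 s.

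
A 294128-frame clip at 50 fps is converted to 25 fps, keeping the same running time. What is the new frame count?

147064 frames

Target frames = source frames × (target rate / source rate) = 294128 × (25)/(50) = 294128 × 1/2 = 147064.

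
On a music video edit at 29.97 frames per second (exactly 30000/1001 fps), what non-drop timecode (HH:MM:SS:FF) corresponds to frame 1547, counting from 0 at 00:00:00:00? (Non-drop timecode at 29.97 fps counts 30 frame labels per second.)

00:00:51:17

1547 ÷ 30 = 51 full seconds, remainder 17 frames.
51 s = 0 h 0 min 51 s.
Timecode: 00:00:51:17.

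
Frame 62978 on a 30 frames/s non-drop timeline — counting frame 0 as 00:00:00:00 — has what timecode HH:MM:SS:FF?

00:34:59:08

62978 ÷ 30 = 2099 full seconds, remainder 8 frames.
2099 s = 0 h 34 min 59 s.
Timecode: 00:34:59:08.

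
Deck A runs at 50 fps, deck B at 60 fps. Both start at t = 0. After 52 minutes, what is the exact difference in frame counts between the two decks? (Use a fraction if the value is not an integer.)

31200 frames

52 min = 3120 s.
A emits 50 × 3120 = 156000 frames; B emits 60 × 3120 = 187200.
Difference = 31200 frames; B is ahead of A.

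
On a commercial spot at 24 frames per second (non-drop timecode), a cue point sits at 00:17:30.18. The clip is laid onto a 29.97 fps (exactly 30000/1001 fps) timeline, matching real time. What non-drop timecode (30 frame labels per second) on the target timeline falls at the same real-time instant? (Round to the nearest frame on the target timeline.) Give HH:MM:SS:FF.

00:17:29:21

Source frame index: (0×3600 + 17×60 + 30) × 24 + 18 = 25218.
Real time: 25218 / (24) = 4203/4 s.
Target frame: (4203/4) × (30000/1001) = 31522500/1001 ≈ 31491.009 → 31491.
At 30 labels/s: frame 31491 → 00:17:29:21.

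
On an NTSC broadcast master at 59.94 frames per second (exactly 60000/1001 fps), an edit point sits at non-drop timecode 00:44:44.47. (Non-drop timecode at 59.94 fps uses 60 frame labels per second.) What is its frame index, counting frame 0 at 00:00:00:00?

frame 161087

Total seconds to the label: (0 × 3600 + 44 × 60 + 44) = 2684.
Frame index = 2684 × 60 + 47 = 161087.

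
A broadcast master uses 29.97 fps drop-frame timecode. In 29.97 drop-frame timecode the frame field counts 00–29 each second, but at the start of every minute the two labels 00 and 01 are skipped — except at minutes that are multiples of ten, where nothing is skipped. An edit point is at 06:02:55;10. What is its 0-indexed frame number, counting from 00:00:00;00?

652608

As if non-drop at 30 labels/s: (6 × 3600 + 2 × 60 + 55) × 30 + 10 = 653260.
Minute boundaries passed: 362; those not divisible by 10: 362 − 36 = 326; dropped labels = 2 × 326 = 652.
Actual frame index = 653260 − 652 = 652608.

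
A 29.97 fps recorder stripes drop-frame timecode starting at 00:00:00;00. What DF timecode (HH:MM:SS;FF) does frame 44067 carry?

00:24:30;11

Each 10-minute DF block holds 10 × 60 × 30 − 9 × 2 = 17982 frames. 44067 ÷ 17982 → 2 full blocks, remainder 8103.
Within the partial block the first minute is 1800 frames and each further minute 1798, so 4 further minute boundaries passed. Total skipped labels = 18 × 2 + 2 × 4 = 44.
Non-drop label index = 44067 + 44 = 44111; at 30 labels/s that is 00:24:30:11, i.e. DF 00:24:30;11.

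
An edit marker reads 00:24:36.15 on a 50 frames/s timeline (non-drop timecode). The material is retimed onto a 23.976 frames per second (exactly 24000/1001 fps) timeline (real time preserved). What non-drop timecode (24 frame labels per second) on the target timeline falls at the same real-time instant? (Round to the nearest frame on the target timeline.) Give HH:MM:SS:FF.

00:24:34:20

Source frame index: (0×3600 + 24×60 + 36) × 50 + 15 = 73815.
Real time: 73815 / (50) = 14763/10 s.
Target frame: (14763/10) × (24000/1001) = 5061600/143 ≈ 35395.804 → 35396.
At 24 labels/s: frame 35396 → 00:24:34:20.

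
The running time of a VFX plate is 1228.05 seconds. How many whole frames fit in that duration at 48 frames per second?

Frames = 1228.05 × 48 = 294732/5 ≈ 58946.4000.
Complete frames: 58946.

58946 frames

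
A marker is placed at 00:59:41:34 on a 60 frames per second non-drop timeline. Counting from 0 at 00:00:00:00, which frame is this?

frame 214894

Total seconds to the label: (0 × 3600 + 59 × 60 + 41) = 3581.
Frame index = 3581 × 60 + 34 = 214894.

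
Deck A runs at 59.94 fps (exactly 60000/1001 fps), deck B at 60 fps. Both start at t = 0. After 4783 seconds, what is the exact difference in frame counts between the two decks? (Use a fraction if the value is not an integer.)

A emits 60000/1001 × 4783 = 286980000/1001 frames; B emits 60 × 4783 = 286980.
Difference = 286980/1001 frames (≈ 286.6933); B is ahead of A.

286980/1001 frames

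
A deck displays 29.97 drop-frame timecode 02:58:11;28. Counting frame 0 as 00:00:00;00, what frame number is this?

320436

As if non-drop at 30 labels/s: (2 × 3600 + 58 × 60 + 11) × 30 + 28 = 320758.
Minute boundaries passed: 178; those not divisible by 10: 178 − 17 = 161; dropped labels = 2 × 161 = 322.
Actual frame index = 320758 − 322 = 320436.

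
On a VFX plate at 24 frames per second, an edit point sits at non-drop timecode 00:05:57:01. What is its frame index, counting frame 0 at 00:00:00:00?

Total seconds to the label: (0 × 3600 + 5 × 60 + 57) = 357.
Frame index = 357 × 24 + 1 = 8569.

frame 8569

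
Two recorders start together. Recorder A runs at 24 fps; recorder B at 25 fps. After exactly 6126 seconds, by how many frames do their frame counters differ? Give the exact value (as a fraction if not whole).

A emits 24 × 6126 = 147024 frames; B emits 25 × 6126 = 153150.
Difference = 6126 frames; B is ahead of A.

6126 frames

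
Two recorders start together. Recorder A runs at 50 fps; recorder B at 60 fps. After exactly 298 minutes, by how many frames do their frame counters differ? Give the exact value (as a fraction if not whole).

298 min = 17880 s.
A emits 50 × 17880 = 894000 frames; B emits 60 × 17880 = 1072800.
Difference = 178800 frames; B is ahead of A.

178800 frames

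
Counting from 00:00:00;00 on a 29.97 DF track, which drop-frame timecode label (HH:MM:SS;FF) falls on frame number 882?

Ten DF minutes hold 17982 frames, so frame 882 lies in block 0 (frames 0–17981) with 882 frames into that block.
The block's first minute is 1800 frames and the rest 1798 each; 882 frames reaches minute 0, so 0 × 18 + 0 × 2 = 0 labels have been skipped so far.
Adding those back, label number 882 + 0 = 882 at 30 labels/s is 29 s + 12 f = 0 h 0 min 29 s frame 12, i.e. 00:00:29;12.

00:00:29;12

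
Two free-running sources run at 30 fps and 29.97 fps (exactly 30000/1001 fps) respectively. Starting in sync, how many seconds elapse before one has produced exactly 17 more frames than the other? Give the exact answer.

17017/30 seconds

The gap grows by |30000/1001 − 30| = 30/1001 frames per second.
Time for a 17-frame gap: 17 ÷ (30/1001) = 17017/30 s.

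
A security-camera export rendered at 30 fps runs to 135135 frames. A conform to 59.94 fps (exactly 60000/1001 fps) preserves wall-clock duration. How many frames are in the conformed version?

Target frames = source frames × (target rate / source rate) = 135135 × (60000/1001)/(30) = 135135 × 2000/1001 = 270000.

270000 frames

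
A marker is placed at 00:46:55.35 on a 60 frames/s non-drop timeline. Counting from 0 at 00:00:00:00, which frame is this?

Total seconds to the label: (0 × 3600 + 46 × 60 + 55) = 2815.
Frame index = 2815 × 60 + 35 = 168935.

frame 168935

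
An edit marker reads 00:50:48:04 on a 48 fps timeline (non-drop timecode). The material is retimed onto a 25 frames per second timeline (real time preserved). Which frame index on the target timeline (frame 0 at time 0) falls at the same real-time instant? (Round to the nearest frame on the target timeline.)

Source frame index: (0×3600 + 50×60 + 48) × 48 + 4 = 146308.
Real time: 146308 / (48) = 36577/12 s.
Target frame: (36577/12) × (25) = 914425/12 ≈ 76202.083 → 76202.

frame 76202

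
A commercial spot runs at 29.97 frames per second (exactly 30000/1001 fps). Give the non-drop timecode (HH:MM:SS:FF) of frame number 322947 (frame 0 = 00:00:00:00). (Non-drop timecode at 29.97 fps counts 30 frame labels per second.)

322947 ÷ 30 = 10764 full seconds, remainder 27 frames.
10764 s = 2 h 59 min 24 s.
Timecode: 02:59:24:27.

02:59:24:27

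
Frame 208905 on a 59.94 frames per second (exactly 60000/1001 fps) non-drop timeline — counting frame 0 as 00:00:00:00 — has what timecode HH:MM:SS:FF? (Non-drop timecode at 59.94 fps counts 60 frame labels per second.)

00:58:01:45

208905 ÷ 60 = 3481 full seconds, remainder 45 frames.
3481 s = 0 h 58 min 1 s.
Timecode: 00:58:01:45.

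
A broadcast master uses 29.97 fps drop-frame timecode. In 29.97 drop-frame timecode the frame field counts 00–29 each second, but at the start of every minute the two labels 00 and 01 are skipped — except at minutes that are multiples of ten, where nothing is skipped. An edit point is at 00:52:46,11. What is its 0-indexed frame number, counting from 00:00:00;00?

94897

As if non-drop at 30 labels/s: (0 × 3600 + 52 × 60 + 46) × 30 + 11 = 94991.
Minute boundaries passed: 52; those not divisible by 10: 52 − 5 = 47; dropped labels = 2 × 47 = 94.
Actual frame index = 94991 − 94 = 94897.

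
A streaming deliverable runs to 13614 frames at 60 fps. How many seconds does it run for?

226.9 seconds

Running time = 13614 / (60) = 226.9 s.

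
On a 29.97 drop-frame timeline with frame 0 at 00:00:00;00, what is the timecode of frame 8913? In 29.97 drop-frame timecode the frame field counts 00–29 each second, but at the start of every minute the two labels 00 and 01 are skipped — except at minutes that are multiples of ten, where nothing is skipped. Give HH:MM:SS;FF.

00:04:57;11

Each 10-minute DF block holds 10 × 60 × 30 − 9 × 2 = 17982 frames. 8913 ÷ 17982 → 0 full blocks, remainder 8913.
Within the partial block the first minute is 1800 frames and each further minute 1798, so 4 further minute boundaries passed. Total skipped labels = 18 × 0 + 2 × 4 = 8.
Non-drop label index = 8913 + 8 = 8921; at 30 labels/s that is 00:04:57:11, i.e. DF 00:04:57;11.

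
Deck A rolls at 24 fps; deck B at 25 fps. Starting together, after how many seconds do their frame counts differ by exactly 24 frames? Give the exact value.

24 seconds

The gap grows by |25 − 24| = 1 frame per second.
Time for a 24-frame gap: 24 ÷ (1) = 24 s.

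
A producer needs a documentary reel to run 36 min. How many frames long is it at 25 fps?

54000 frames

36 min = 2160 s.
Frames = 2160 × 25 = 54000.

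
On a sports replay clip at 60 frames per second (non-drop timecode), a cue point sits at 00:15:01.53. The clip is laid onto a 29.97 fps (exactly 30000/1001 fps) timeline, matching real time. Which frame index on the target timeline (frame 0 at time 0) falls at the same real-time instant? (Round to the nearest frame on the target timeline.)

frame 27029

Source frame index: (0×3600 + 15×60 + 1) × 60 + 53 = 54113.
Real time: 54113 / (60) = 54113/60 s.
Target frame: (54113/60) × (30000/1001) = 27056500/1001 ≈ 27029.471 → 27029.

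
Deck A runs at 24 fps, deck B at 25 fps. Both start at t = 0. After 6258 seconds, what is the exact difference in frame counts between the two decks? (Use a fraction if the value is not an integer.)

A emits 24 × 6258 = 150192 frames; B emits 25 × 6258 = 156450.
Difference = 6258 frames; B is ahead of A.

6258 frames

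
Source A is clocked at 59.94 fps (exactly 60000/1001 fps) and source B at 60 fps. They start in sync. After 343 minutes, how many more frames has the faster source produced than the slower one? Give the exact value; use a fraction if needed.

176400/143 frames

343 min = 20580 s.
A emits 60000/1001 × 20580 = 176400000/143 frames; B emits 60 × 20580 = 1234800.
Difference = 176400/143 frames (≈ 1233.5664); B is ahead of A.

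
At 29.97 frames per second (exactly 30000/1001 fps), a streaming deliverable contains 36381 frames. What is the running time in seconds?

Running time = 36381 / (30000/1001) = 1213.9127 s.

1213.9127 seconds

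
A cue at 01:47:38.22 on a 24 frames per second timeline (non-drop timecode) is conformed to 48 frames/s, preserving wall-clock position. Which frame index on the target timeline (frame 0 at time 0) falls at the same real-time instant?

Source frame index: (1×3600 + 47×60 + 38) × 24 + 22 = 155014.
Real time: 155014 / (24) = 77507/12 s.
Target frame: (77507/12) × (48) = 310028.

frame 310028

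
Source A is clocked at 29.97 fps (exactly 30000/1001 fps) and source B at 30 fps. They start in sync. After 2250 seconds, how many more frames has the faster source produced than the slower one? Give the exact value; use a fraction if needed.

A emits 30000/1001 × 2250 = 67500000/1001 frames; B emits 30 × 2250 = 67500.
Difference = 67500/1001 frames (≈ 67.4326); B is ahead of A.

67500/1001 frames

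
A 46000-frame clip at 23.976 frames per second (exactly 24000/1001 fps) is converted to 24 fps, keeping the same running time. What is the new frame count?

Target frames = source frames × (target rate / source rate) = 46000 × (24)/(24000/1001) = 46000 × 1001/1000 = 46046.

46046 frames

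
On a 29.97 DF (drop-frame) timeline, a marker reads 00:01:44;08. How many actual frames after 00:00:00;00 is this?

Complete 10-minute blocks: 0, each 17982 frames → 0.
Remaining 1 whole minute in the current block: 1800 + 0 × 1798 = 1800 frames.
Within the current minute: 44 × 30 + 8 − 2 = 1326 (labels ;00/;01 skipped at this minute). Total = 0 + 1800 + 1326 = 3126.

3126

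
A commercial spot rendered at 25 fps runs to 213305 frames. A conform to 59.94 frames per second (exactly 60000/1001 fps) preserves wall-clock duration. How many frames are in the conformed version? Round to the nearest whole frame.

Frames at target rate = 213305 × (60000/1001) / (25) = 511932000/1001 ≈ 511420.579.
Nearest whole frame: 511421.

511421 frames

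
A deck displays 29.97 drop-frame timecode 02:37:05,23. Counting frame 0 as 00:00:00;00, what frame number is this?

Complete 10-minute blocks: 15, each 17982 frames → 269730.
Remaining 7 whole minutes in the current block: 1800 + 6 × 1798 = 12588 frames.
Within the current minute: 5 × 30 + 23 − 2 = 171 (labels ;00/;01 skipped at this minute). Total = 269730 + 12588 + 171 = 282489.

282489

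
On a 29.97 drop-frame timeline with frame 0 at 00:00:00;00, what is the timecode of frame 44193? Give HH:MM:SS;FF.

00:24:34;17

Ten DF minutes hold 17982 frames, so frame 44193 lies in block 2 (frames 35964–53945) with 8229 frames into that block.
The block's first minute is 1800 frames and the rest 1798 each; 8229 frames reaches minute 4, so 2 × 18 + 4 × 2 = 44 labels have been skipped so far.
Adding those back, label number 44193 + 44 = 44237 at 30 labels/s is 1474 s + 17 f = 0 h 24 min 34 s frame 17, i.e. 00:24:34;17.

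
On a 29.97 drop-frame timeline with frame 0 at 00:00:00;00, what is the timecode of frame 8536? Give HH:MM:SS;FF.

Each 10-minute DF block holds 10 × 60 × 30 − 9 × 2 = 17982 frames. 8536 ÷ 17982 → 0 full blocks, remainder 8536.
Within the partial block the first minute is 1800 frames and each further minute 1798, so 4 further minute boundaries passed. Total skipped labels = 18 × 0 + 2 × 4 = 8.
Non-drop label index = 8536 + 8 = 8544; at 30 labels/s that is 00:04:44:24, i.e. DF 00:04:44;24.

00:04:44;24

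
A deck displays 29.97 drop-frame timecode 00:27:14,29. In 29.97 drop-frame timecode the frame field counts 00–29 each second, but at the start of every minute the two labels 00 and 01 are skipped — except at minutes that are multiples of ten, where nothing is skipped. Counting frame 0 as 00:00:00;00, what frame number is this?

48999

As if non-drop at 30 labels/s: (0 × 3600 + 27 × 60 + 14) × 30 + 29 = 49049.
Minute boundaries passed: 27; those not divisible by 10: 27 − 2 = 25; dropped labels = 2 × 25 = 50.
Actual frame index = 49049 − 50 = 48999.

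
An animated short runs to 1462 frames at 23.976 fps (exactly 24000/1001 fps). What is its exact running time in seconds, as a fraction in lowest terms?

731731/12000 seconds

Running time = 1462 ÷ (24000/1001) = 1462 × 1001/24000 = 731731/12000 s.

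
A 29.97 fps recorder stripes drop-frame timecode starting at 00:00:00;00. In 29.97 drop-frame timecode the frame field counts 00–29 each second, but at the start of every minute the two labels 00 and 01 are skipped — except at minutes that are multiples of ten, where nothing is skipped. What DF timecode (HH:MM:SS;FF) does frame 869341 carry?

08:03:27;01

Ten DF minutes hold 17982 frames, so frame 869341 lies in block 48 (frames 863136–881117) with 6205 frames into that block.
The block's first minute is 1800 frames and the rest 1798 each; 6205 frames reaches minute 3, so 48 × 18 + 3 × 2 = 870 labels have been skipped so far.
Adding those back, label number 869341 + 870 = 870211 at 30 labels/s is 29007 s + 1 f = 8 h 3 min 27 s frame 1, i.e. 08:03:27;01.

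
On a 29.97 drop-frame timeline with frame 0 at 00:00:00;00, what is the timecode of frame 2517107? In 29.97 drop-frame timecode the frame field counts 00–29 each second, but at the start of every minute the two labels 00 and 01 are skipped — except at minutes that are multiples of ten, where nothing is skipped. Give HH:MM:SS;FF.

23:19:47;17

Ten DF minutes hold 17982 frames, so frame 2517107 lies in block 139 (frames 2499498–2517479) with 17609 frames into that block.
The block's first minute is 1800 frames and the rest 1798 each; 17609 frames reaches minute 9, so 139 × 18 + 9 × 2 = 2520 labels have been skipped so far.
Adding those back, label number 2517107 + 2520 = 2519627 at 30 labels/s is 83987 s + 17 f = 23 h 19 min 47 s frame 17, i.e. 23:19:47;17.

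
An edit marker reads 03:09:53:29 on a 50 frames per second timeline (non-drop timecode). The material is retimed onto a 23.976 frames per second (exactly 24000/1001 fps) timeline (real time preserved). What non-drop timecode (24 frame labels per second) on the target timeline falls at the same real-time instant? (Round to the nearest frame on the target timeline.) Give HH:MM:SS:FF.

Source frame index: (3×3600 + 9×60 + 53) × 50 + 29 = 569679.
Real time: 569679 / (50) = 569679/50 s.
Target frame: (569679/50) × (24000/1001) = 24858720/91 ≈ 273172.747 → 273173.
At 24 labels/s: frame 273173 → 03:09:42:05.

03:09:42:05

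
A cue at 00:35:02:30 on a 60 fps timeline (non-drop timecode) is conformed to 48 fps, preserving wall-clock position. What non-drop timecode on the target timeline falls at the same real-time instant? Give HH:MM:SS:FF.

00:35:02:24

Source frame index: (0×3600 + 35×60 + 2) × 60 + 30 = 126150.
Real time: 126150 / (60) = 4205/2 s.
Target frame: (4205/2) × (48) = 100920.
At 48 labels/s: frame 100920 → 00:35:02:24.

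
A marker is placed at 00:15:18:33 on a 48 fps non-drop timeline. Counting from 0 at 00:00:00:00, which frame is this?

Total seconds to the label: (0 × 3600 + 15 × 60 + 18) = 918.
Frame index = 918 × 48 + 33 = 44097.

frame 44097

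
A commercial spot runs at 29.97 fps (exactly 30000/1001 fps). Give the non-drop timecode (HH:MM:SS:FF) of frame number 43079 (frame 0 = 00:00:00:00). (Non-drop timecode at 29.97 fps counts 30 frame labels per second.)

00:23:55:29

43079 ÷ 30 = 1435 full seconds, remainder 29 frames.
1435 s = 0 h 23 min 55 s.
Timecode: 00:23:55:29.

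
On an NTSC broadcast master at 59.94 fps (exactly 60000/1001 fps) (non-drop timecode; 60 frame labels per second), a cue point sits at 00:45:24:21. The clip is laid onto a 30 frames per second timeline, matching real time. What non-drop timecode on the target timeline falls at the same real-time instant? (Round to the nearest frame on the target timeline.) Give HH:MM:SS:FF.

00:45:27:02

Source frame index: (0×3600 + 45×60 + 24) × 60 + 21 = 163461.
Real time: 163461 / (60000/1001) = 54541487/20000 s.
Target frame: (54541487/20000) × (30) = 163624461/2000 ≈ 81812.231 → 81812.
At 30 labels/s: frame 81812 → 00:45:27:02.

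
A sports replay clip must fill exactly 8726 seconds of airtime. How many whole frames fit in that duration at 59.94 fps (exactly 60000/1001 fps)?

523036 frames

Frames = 8726 × 60000/1001 = 523560000/1001 ≈ 523036.9630.
Complete frames: 523036.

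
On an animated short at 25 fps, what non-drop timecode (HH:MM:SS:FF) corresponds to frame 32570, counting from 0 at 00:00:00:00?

00:21:42:20

32570 ÷ 25 = 1302 full seconds, remainder 20 frames.
1302 s = 0 h 21 min 42 s.
Timecode: 00:21:42:20.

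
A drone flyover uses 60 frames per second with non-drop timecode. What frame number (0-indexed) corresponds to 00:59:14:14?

Total seconds to the label: (0 × 3600 + 59 × 60 + 14) = 3554.
Frame index = 3554 × 60 + 14 = 213254.

213254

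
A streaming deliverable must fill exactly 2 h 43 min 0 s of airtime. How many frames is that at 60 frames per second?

586800 frames

2 h 43 min 0 s = 9780 s.
Frames = 9780 × 60 = 586800.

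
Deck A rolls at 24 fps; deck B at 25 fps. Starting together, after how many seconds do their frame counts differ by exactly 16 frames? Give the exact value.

16 seconds

The gap grows by |25 − 24| = 1 frame per second.
Time for a 16-frame gap: 16 ÷ (1) = 16 s.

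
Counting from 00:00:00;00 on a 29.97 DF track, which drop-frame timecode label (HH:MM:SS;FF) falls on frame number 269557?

Ten DF minutes hold 17982 frames, so frame 269557 lies in block 14 (frames 251748–269729) with 17809 frames into that block.
The block's first minute is 1800 frames and the rest 1798 each; 17809 frames reaches minute 9, so 14 × 18 + 9 × 2 = 270 labels have been skipped so far.
Adding those back, label number 269557 + 270 = 269827 at 30 labels/s is 8994 s + 7 f = 2 h 29 min 54 s frame 7, i.e. 02:29:54;07.

02:29:54;07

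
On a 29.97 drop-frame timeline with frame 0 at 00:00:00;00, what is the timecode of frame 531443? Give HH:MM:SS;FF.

Ten DF minutes hold 17982 frames, so frame 531443 lies in block 29 (frames 521478–539459) with 9965 frames into that block.
The block's first minute is 1800 frames and the rest 1798 each; 9965 frames reaches minute 5, so 29 × 18 + 5 × 2 = 532 labels have been skipped so far.
Adding those back, label number 531443 + 532 = 531975 at 30 labels/s is 17732 s + 15 f = 4 h 55 min 32 s frame 15, i.e. 04:55:32;15.

04:55:32;15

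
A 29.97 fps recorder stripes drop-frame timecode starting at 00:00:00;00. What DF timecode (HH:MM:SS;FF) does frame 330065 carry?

03:03:33;05

Ten DF minutes hold 17982 frames, so frame 330065 lies in block 18 (frames 323676–341657) with 6389 frames into that block.
The block's first minute is 1800 frames and the rest 1798 each; 6389 frames reaches minute 3, so 18 × 18 + 3 × 2 = 330 labels have been skipped so far.
Adding those back, label number 330065 + 330 = 330395 at 30 labels/s is 11013 s + 5 f = 3 h 3 min 33 s frame 5, i.e. 03:03:33;05.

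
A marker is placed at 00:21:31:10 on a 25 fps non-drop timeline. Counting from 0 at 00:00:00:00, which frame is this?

Total seconds to the label: (0 × 3600 + 21 × 60 + 31) = 1291.
Frame index = 1291 × 25 + 10 = 32285.

frame 32285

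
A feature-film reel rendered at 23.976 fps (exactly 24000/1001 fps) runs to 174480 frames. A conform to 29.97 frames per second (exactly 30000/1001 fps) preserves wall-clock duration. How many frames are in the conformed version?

218100 frames

Target frames = source frames × (target rate / source rate) = 174480 × (30000/1001)/(24000/1001) = 174480 × 5/4 = 218100.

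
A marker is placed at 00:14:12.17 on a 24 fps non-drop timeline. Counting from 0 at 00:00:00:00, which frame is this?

Total seconds to the label: (0 × 3600 + 14 × 60 + 12) = 852.
Frame index = 852 × 24 + 17 = 20465.

20465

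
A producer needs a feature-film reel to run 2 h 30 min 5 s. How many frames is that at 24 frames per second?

2 h 30 min 5 s = 9005 s.
Frames = 9005 × 24 = 216120.

216120 frames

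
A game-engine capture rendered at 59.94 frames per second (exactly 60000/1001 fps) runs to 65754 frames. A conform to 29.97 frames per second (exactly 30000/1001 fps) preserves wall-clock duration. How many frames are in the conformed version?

32877 frames

Target frames = source frames × (target rate / source rate) = 65754 × (30000/1001)/(60000/1001) = 65754 × 1/2 = 32877.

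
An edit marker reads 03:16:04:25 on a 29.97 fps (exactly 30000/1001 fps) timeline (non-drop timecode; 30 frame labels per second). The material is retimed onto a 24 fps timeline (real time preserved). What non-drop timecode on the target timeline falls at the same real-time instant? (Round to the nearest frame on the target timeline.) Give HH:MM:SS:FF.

Source frame index: (3×3600 + 16×60 + 4) × 30 + 25 = 352945.
Real time: 352945 / (30000/1001) = 70659589/6000 s.
Target frame: (70659589/6000) × (24) = 70659589/250 ≈ 282638.356 → 282638.
At 24 labels/s: frame 282638 → 03:16:16:14.

03:16:16:14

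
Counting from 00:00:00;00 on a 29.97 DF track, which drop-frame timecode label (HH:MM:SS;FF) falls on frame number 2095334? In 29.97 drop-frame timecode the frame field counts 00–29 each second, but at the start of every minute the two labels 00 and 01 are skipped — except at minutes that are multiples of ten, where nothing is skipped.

19:25:14;12

Each 10-minute DF block holds 10 × 60 × 30 − 9 × 2 = 17982 frames. 2095334 ÷ 17982 → 116 full blocks, remainder 9422.
Within the partial block the first minute is 1800 frames and each further minute 1798, so 5 further minute boundaries passed. Total skipped labels = 18 × 116 + 2 × 5 = 2098.
Non-drop label index = 2095334 + 2098 = 2097432; at 30 labels/s that is 19:25:14:12, i.e. DF 19:25:14;12.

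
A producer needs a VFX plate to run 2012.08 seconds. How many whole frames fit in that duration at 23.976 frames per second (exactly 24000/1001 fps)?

Frames = 2012.08 × 24000/1001 = 6898560/143 ≈ 48241.6783.
Complete frames: 48241.

48241 frames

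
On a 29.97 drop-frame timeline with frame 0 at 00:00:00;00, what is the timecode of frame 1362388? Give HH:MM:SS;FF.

Each 10-minute DF block holds 10 × 60 × 30 − 9 × 2 = 17982 frames. 1362388 ÷ 17982 → 75 full blocks, remainder 13738.
Within the partial block the first minute is 1800 frames and each further minute 1798, so 7 further minute boundaries passed. Total skipped labels = 18 × 75 + 2 × 7 = 1364.
Non-drop label index = 1362388 + 1364 = 1363752; at 30 labels/s that is 12:37:38:12, i.e. DF 12:37:38;12.

12:37:38;12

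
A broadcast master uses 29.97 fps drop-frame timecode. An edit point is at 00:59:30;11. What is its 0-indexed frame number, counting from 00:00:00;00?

107003

As if non-drop at 30 labels/s: (0 × 3600 + 59 × 60 + 30) × 30 + 11 = 107111.
Minute boundaries passed: 59; those not divisible by 10: 59 − 5 = 54; dropped labels = 2 × 54 = 108.
Actual frame index = 107111 − 108 = 107003.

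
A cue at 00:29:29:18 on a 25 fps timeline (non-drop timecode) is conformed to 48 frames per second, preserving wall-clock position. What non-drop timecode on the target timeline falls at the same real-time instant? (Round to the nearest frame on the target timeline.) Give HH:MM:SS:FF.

00:29:29:35

Source frame index: (0×3600 + 29×60 + 29) × 25 + 18 = 44243.
Real time: 44243 / (25) = 44243/25 s.
Target frame: (44243/25) × (48) = 2123664/25 ≈ 84946.560 → 84947.
At 48 labels/s: frame 84947 → 00:29:29:35.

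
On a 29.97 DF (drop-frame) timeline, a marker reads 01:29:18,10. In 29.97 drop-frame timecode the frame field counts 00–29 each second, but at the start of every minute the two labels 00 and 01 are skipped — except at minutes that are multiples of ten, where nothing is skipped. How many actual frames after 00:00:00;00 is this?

Complete 10-minute blocks: 8, each 17982 frames → 143856.
Remaining 9 whole minutes in the current block: 1800 + 8 × 1798 = 16184 frames.
Within the current minute: 18 × 30 + 10 − 2 = 548 (labels ;00/;01 skipped at this minute). Total = 143856 + 16184 + 548 = 160588.

160588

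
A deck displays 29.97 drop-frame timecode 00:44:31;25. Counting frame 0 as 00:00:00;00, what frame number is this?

80075

As if non-drop at 30 labels/s: (0 × 3600 + 44 × 60 + 31) × 30 + 25 = 80155.
Minute boundaries passed: 44; those not divisible by 10: 44 − 4 = 40; dropped labels = 2 × 40 = 80.
Actual frame index = 80155 − 80 = 80075.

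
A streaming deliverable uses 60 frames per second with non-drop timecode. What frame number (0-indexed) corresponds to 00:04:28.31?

16111

Total seconds to the label: (0 × 3600 + 4 × 60 + 28) = 268.
Frame index = 268 × 60 + 31 = 16111.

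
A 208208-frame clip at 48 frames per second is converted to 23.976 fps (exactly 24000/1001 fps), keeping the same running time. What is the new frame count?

104000 frames

Target frames = source frames × (target rate / source rate) = 208208 × (24000/1001)/(48) = 208208 × 500/1001 = 104000.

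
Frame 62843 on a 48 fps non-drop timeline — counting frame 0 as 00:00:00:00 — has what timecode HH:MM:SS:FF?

00:21:49:11

62843 ÷ 48 = 1309 full seconds, remainder 11 frames.
1309 s = 0 h 21 min 49 s.
Timecode: 00:21:49:11.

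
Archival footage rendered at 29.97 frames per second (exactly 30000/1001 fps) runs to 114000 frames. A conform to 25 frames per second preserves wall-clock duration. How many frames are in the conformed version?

Target frames = source frames × (target rate / source rate) = 114000 × (25)/(30000/1001) = 114000 × 1001/1200 = 95095.

95095 frames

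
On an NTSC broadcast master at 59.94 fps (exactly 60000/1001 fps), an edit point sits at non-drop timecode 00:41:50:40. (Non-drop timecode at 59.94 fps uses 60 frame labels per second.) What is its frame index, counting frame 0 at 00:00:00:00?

150640

Total seconds to the label: (0 × 3600 + 41 × 60 + 50) = 2510.
Frame index = 2510 × 60 + 40 = 150640.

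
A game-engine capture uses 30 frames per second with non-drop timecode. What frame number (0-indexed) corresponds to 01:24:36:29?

frame 152309

Total seconds to the label: (1 × 3600 + 24 × 60 + 36) = 5076.
Frame index = 5076 × 30 + 29 = 152309.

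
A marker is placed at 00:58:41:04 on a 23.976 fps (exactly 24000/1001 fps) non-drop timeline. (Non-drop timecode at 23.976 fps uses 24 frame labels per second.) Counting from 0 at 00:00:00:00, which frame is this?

Total seconds to the label: (0 × 3600 + 58 × 60 + 41) = 3521.
Frame index = 3521 × 24 + 4 = 84508.

84508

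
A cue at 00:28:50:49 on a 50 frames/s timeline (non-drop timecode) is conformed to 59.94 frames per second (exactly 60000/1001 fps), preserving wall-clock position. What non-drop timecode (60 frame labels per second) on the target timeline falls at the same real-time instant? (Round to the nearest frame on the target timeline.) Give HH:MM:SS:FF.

00:28:49:15

Source frame index: (0×3600 + 28×60 + 50) × 50 + 49 = 86549.
Real time: 86549 / (50) = 86549/50 s.
Target frame: (86549/50) × (60000/1001) = 103858800/1001 ≈ 103755.045 → 103755.
At 60 labels/s: frame 103755 → 00:28:49:15.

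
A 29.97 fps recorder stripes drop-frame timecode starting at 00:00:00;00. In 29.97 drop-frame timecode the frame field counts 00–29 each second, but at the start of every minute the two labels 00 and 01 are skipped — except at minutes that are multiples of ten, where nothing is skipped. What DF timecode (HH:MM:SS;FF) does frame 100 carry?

Ten DF minutes hold 17982 frames, so frame 100 lies in block 0 (frames 0–17981) with 100 frames into that block.
The block's first minute is 1800 frames and the rest 1798 each; 100 frames reaches minute 0, so 0 × 18 + 0 × 2 = 0 labels have been skipped so far.
Adding those back, label number 100 + 0 = 100 at 30 labels/s is 3 s + 10 f = 0 h 0 min 3 s frame 10, i.e. 00:00:03;10.

00:00:03;10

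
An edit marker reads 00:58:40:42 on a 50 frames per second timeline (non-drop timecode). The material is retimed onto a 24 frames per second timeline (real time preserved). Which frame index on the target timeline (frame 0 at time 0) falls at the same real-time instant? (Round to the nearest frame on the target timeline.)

frame 84500

Source frame index: (0×3600 + 58×60 + 40) × 50 + 42 = 176042.
Real time: 176042 / (50) = 88021/25 s.
Target frame: (88021/25) × (24) = 2112504/25 ≈ 84500.160 → 84500.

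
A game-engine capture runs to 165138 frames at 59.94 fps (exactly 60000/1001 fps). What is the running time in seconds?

2755.0523 seconds

Running time = 165138 / (60000/1001) = 2755.0523 s.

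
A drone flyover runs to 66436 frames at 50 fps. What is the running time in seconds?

1328.72 seconds

Running time = 66436 / (50) = 1328.72 s.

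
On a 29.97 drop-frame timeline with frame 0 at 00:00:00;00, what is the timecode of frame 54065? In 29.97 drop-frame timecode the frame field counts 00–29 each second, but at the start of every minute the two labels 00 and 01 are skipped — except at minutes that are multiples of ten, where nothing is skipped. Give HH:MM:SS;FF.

Each 10-minute DF block holds 10 × 60 × 30 − 9 × 2 = 17982 frames. 54065 ÷ 17982 → 3 full blocks, remainder 119.
Within the partial block the first minute is 1800 frames and each further minute 1798, so 0 further minute boundaries passed. Total skipped labels = 18 × 3 + 2 × 0 = 54.
Non-drop label index = 54065 + 54 = 54119; at 30 labels/s that is 00:30:03:29, i.e. DF 00:30:03;29.

00:30:03;29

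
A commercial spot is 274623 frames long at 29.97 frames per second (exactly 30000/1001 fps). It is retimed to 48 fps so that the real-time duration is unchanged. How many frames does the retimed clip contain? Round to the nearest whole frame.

439836 frames

Frames at target rate = 274623 × (48) / (30000/1001) = 274897623/625 ≈ 439836.197.
Nearest whole frame: 439836.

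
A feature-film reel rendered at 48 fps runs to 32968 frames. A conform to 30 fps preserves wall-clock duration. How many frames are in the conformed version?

20605 frames

Target frames = source frames × (target rate / source rate) = 32968 × (30)/(48) = 32968 × 5/8 = 20605.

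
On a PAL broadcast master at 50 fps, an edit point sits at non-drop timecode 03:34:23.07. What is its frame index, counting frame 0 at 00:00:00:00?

Total seconds to the label: (3 × 3600 + 34 × 60 + 23) = 12863.
Frame index = 12863 × 50 + 7 = 643157.

643157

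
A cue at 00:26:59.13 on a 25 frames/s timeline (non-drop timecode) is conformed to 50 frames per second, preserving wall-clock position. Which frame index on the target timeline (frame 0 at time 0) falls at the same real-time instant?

frame 80976

Source frame index: (0×3600 + 26×60 + 59) × 25 + 13 = 40488.
Real time: 40488 / (25) = 40488/25 s.
Target frame: (40488/25) × (50) = 80976.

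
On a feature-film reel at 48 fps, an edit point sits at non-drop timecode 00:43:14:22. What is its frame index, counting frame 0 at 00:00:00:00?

frame 124534

Total seconds to the label: (0 × 3600 + 43 × 60 + 14) = 2594.
Frame index = 2594 × 48 + 22 = 124534.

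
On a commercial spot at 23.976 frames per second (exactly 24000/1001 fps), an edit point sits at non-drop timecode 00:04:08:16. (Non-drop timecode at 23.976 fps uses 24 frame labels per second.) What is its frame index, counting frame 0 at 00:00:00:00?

5968

Total seconds to the label: (0 × 3600 + 4 × 60 + 8) = 248.
Frame index = 248 × 24 + 16 = 5968.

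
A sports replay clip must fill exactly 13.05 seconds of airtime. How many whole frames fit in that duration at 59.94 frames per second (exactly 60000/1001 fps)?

Frames = 13.05 × 60000/1001 = 783000/1001 ≈ 782.2178.
Complete frames: 782.

782 frames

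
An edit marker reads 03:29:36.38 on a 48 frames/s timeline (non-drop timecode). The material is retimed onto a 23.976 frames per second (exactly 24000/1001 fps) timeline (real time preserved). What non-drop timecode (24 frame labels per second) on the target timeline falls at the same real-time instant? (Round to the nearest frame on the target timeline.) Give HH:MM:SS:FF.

03:29:24:05

Source frame index: (3×3600 + 29×60 + 36) × 48 + 38 = 603686.
Real time: 603686 / (48) = 301843/24 s.
Target frame: (301843/24) × (24000/1001) = 301843000/1001 ≈ 301541.459 → 301541.
At 24 labels/s: frame 301541 → 03:29:24:05.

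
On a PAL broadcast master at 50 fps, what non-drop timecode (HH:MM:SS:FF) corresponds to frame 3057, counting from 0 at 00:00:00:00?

00:01:01:07

3057 ÷ 50 = 61 full seconds, remainder 7 frames.
61 s = 0 h 1 min 1 s.
Timecode: 00:01:01:07.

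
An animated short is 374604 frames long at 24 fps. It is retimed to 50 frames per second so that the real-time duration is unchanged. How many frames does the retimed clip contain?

780425 frames

Target frames = source frames × (target rate / source rate) = 374604 × (50)/(24) = 374604 × 25/12 = 780425.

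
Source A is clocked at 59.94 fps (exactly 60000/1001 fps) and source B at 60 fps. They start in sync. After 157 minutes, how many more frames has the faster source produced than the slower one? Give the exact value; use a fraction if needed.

157 min = 9420 s.
A emits 60000/1001 × 9420 = 565200000/1001 frames; B emits 60 × 9420 = 565200.
Difference = 565200/1001 frames (≈ 564.6354); B is ahead of A.

565200/1001 frames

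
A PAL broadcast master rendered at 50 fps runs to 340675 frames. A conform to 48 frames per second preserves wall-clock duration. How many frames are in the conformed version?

Target frames = source frames × (target rate / source rate) = 340675 × (48)/(50) = 340675 × 24/25 = 327048.

327048 frames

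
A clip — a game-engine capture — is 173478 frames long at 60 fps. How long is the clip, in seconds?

2891.3 seconds

Running time = 173478 / (60) = 2891.3 s.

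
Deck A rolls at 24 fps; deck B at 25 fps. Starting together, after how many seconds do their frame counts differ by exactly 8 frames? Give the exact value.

The gap grows by |25 − 24| = 1 frame per second.
Time for a 8-frame gap: 8 ÷ (1) = 8 s.

8 seconds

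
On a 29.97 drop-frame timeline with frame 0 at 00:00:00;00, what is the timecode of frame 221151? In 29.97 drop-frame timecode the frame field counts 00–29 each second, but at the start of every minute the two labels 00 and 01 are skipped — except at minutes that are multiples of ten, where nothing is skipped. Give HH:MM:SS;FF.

Each 10-minute DF block holds 10 × 60 × 30 − 9 × 2 = 17982 frames. 221151 ÷ 17982 → 12 full blocks, remainder 5367.
Within the partial block the first minute is 1800 frames and each further minute 1798, so 2 further minute boundaries passed. Total skipped labels = 18 × 12 + 2 × 2 = 220.
Non-drop label index = 221151 + 220 = 221371; at 30 labels/s that is 02:02:59:01, i.e. DF 02:02:59;01.

02:02:59;01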